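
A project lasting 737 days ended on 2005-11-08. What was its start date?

November 2, 2003

Going back 737 days from November 8, 2005.
Going back 8 days from November 8, 2005 reaches the end of the previous month; 737 − 8 = 729 left.
October 2005 has 31 days: 729 − 31 = 698 left.
September 2005 has 30 days: 698 − 30 = 668 left.
August 2005 has 31 days: 668 − 31 = 637 left.
July 2005 has 31 days: 637 − 31 = 606 left.
June 2005 has 30 days: 606 − 30 = 576 left.
May 2005 has 31 days: 576 − 31 = 545 left.
April 2005 has 30 days: 545 − 30 = 515 left.
March 2005 has 31 days: 515 − 31 = 484 left.
February 2005 has 28 days (2005 is not a leap year): 484 − 28 = 456 left.
January 2005 has 31 days: 456 − 31 = 425 left.
December 2004 has 31 days: 425 − 31 = 394 left.
November 2004 has 30 days: 394 − 30 = 364 left.
October 2004 has 31 days: 364 − 31 = 333 left.
September 2004 has 30 days: 333 − 30 = 303 left.
August 2004 has 31 days: 303 − 31 = 272 left.
July 2004 has 31 days: 272 − 31 = 241 left.
June 2004 has 30 days: 241 − 30 = 211 left.
May 2004 has 31 days: 211 − 31 = 180 left.
April 2004 has 30 days: 180 − 30 = 150 left.
March 2004 has 31 days: 150 − 31 = 119 left.
February 2004 has 29 days (2004 is a leap year): 119 − 29 = 90 left.
January 2004 has 31 days: 90 − 31 = 59 left.
December 2003 has 31 days: 59 − 31 = 28 left.
November 2003 has 30 days; 30 − 28 = 2 → November 2, 2003.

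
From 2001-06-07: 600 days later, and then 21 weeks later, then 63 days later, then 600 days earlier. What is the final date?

Adding 600 days from June 7, 2001:
June has 30 days, so 30 − 7 = 23 days remain after June 7, 2001; 600 − 23 = 577 left.
July 2001 has 31 days: 577 − 31 = 546 left.
August 2001 has 31 days: 546 − 31 = 515 left.
September 2001 has 30 days: 515 − 30 = 485 left.
October 2001 has 31 days: 485 − 31 = 454 left.
November 2001 has 30 days: 454 − 30 = 424 left.
December 2001 has 31 days: 424 − 31 = 393 left.
January 2002 has 31 days: 393 − 31 = 362 left.
February 2002 has 28 days (2002 is not a leap year): 362 − 28 = 334 left.
March 2002 has 31 days: 334 − 31 = 303 left.
April 2002 has 30 days: 303 − 30 = 273 left.
May 2002 has 31 days: 273 − 31 = 242 left.
June 2002 has 30 days: 242 − 30 = 212 left.
July 2002 has 31 days: 212 − 31 = 181 left.
August 2002 has 31 days: 181 − 31 = 150 left.
September 2002 has 30 days: 150 − 30 = 120 left.
October 2002 has 31 days: 120 − 31 = 89 left.
November 2002 has 30 days: 89 − 30 = 59 left.
December 2002 has 31 days: 59 − 31 = 28 left.
28 days into January 2003 → January 28, 2003.
Advancing 21 weeks (= 147 days) from January 28, 2003:
January has 31 days, so 31 − 28 = 3 days remain after January 28, 2003; 147 − 3 = 144 left.
February 2003 has 28 days (2003 is not a leap year): 144 − 28 = 116 left.
March 2003 has 31 days: 116 − 31 = 85 left.
April 2003 has 30 days: 85 − 30 = 55 left.
May 2003 has 31 days: 55 − 31 = 24 left.
24 days into June 2003 → June 24, 2003.
Counting forward 63 days from June 24, 2003:
June has 30 days, so 30 − 24 = 6 days remain after June 24, 2003; 63 − 6 = 57 left.
July 2003 has 31 days: 57 − 31 = 26 left.
26 days into August 2003 → August 26, 2003.
Going back 600 days from August 26, 2003:
Going back 26 days from August 26, 2003 reaches the end of the previous month; 600 − 26 = 574 left.
July 2003 has 31 days: 574 − 31 = 543 left.
June 2003 has 30 days: 543 − 30 = 513 left.
May 2003 has 31 days: 513 − 31 = 482 left.
April 2003 has 30 days: 482 − 30 = 452 left.
March 2003 has 31 days: 452 − 31 = 421 left.
February 2003 has 28 days (2003 is not a leap year): 421 − 28 = 393 left.
January 2003 has 31 days: 393 − 31 = 362 left.
December 2002 has 31 days: 362 − 31 = 331 left.
November 2002 has 30 days: 331 − 30 = 301 left.
October 2002 has 31 days: 301 − 31 = 270 left.
September 2002 has 30 days: 270 − 30 = 240 left.
August 2002 has 31 days: 240 − 31 = 209 left.
July 2002 has 31 days: 209 − 31 = 178 left.
June 2002 has 30 days: 178 − 30 = 148 left.
May 2002 has 31 days: 148 − 31 = 117 left.
April 2002 has 30 days: 117 − 30 = 87 left.
March 2002 has 31 days: 87 − 31 = 56 left.
February 2002 has 28 days (2002 is not a leap year): 56 − 28 = 28 left.
January 2002 has 31 days; 31 − 28 = 3 → January 3, 2002.

January 3, 2002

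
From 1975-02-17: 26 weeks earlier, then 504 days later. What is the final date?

January 5, 1976

Subtracting 26 weeks (= 182 days) from February 17, 1975:
Going back 17 days from February 17, 1975 reaches the end of the previous month; 182 − 17 = 165 left.
January 1975 has 31 days: 165 − 31 = 134 left.
December 1974 has 31 days: 134 − 31 = 103 left.
November 1974 has 30 days: 103 − 30 = 73 left.
October 1974 has 31 days: 73 − 31 = 42 left.
September 1974 has 30 days: 42 − 30 = 12 left.
August 1974 has 31 days; 31 − 12 = 19 → August 19, 1974.
Advancing 504 days from August 19, 1974:
August has 31 days, so 31 − 19 = 12 days remain after August 19, 1974; 504 − 12 = 492 left.
September 1974 has 30 days: 492 − 30 = 462 left.
October 1974 has 31 days: 462 − 31 = 431 left.
November 1974 has 30 days: 431 − 30 = 401 left.
December 1974 has 31 days: 401 − 31 = 370 left.
January 1975 has 31 days: 370 − 31 = 339 left.
February 1975 has 28 days (1975 is not a leap year): 339 − 28 = 311 left.
March 1975 has 31 days: 311 − 31 = 280 left.
April 1975 has 30 days: 280 − 30 = 250 left.
May 1975 has 31 days: 250 − 31 = 219 left.
June 1975 has 30 days: 219 − 30 = 189 left.
July 1975 has 31 days: 189 − 31 = 158 left.
August 1975 has 31 days: 158 − 31 = 127 left.
September 1975 has 30 days: 127 − 30 = 97 left.
October 1975 has 31 days: 97 − 31 = 66 left.
November 1975 has 30 days: 66 − 30 = 36 left.
December 1975 has 31 days: 36 − 31 = 5 left.
5 days into January 1976 → January 5, 1976.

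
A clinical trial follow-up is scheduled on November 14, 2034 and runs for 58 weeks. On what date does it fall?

Advancing 58 weeks = 406 days from November 14, 2034.
November has 30 days, so 30 − 14 = 16 days remain after November 14, 2034; 406 − 16 = 390 left.
December 2034 has 31 days: 390 − 31 = 359 left.
January 2035 has 31 days: 359 − 31 = 328 left.
February 2035 has 28 days (2035 is not a leap year): 328 − 28 = 300 left.
March 2035 has 31 days: 300 − 31 = 269 left.
April 2035 has 30 days: 269 − 30 = 239 left.
May 2035 has 31 days: 239 − 31 = 208 left.
June 2035 has 30 days: 208 − 30 = 178 left.
July 2035 has 31 days: 178 − 31 = 147 left.
August 2035 has 31 days: 147 − 31 = 116 left.
September 2035 has 30 days: 116 − 30 = 86 left.
October 2035 has 31 days: 86 − 31 = 55 left.
November 2035 has 30 days: 55 − 30 = 25 left.
25 days into December 2035 → December 25, 2035.

December 25, 2035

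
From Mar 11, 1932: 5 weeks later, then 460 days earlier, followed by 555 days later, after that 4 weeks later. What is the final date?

August 16, 1932

Adding 5 weeks (= 35 days) from March 11, 1932:
March has 31 days, so 31 − 11 = 20 days remain after March 11, 1932; 35 − 20 = 15 left.
15 days into April 1932 → April 15, 1932.
Counting back 460 days from April 15, 1932:
Going back 15 days from April 15, 1932 reaches the end of the previous month; 460 − 15 = 445 left.
March 1932 has 31 days: 445 − 31 = 414 left.
February 1932 has 29 days (1932 is a leap year): 414 − 29 = 385 left.
January 1932 has 31 days: 385 − 31 = 354 left.
December 1931 has 31 days: 354 − 31 = 323 left.
November 1931 has 30 days: 323 − 30 = 293 left.
October 1931 has 31 days: 293 − 31 = 262 left.
September 1931 has 30 days: 262 − 30 = 232 left.
August 1931 has 31 days: 232 − 31 = 201 left.
July 1931 has 31 days: 201 − 31 = 170 left.
June 1931 has 30 days: 170 − 30 = 140 left.
May 1931 has 31 days: 140 − 31 = 109 left.
April 1931 has 30 days: 109 − 30 = 79 left.
March 1931 has 31 days: 79 − 31 = 48 left.
February 1931 has 28 days (1931 is not a leap year): 48 − 28 = 20 left.
January 1931 has 31 days; 31 − 20 = 11 → January 11, 1931.
Advancing 555 days from January 11, 1931:
January has 31 days, so 31 − 11 = 20 days remain after January 11, 1931; 555 − 20 = 535 left.
February 1931 has 28 days (1931 is not a leap year): 535 − 28 = 507 left.
March 1931 has 31 days: 507 − 31 = 476 left.
April 1931 has 30 days: 476 − 30 = 446 left.
May 1931 has 31 days: 446 − 31 = 415 left.
June 1931 has 30 days: 415 − 30 = 385 left.
July 1931 has 31 days: 385 − 31 = 354 left.
August 1931 has 31 days: 354 − 31 = 323 left.
September 1931 has 30 days: 323 − 30 = 293 left.
October 1931 has 31 days: 293 − 31 = 262 left.
November 1931 has 30 days: 262 − 30 = 232 left.
December 1931 has 31 days: 232 − 31 = 201 left.
January 1932 has 31 days: 201 − 31 = 170 left.
February 1932 has 29 days (1932 is a leap year): 170 − 29 = 141 left.
March 1932 has 31 days: 141 − 31 = 110 left.
April 1932 has 30 days: 110 − 30 = 80 left.
May 1932 has 31 days: 80 − 31 = 49 left.
June 1932 has 30 days: 49 − 30 = 19 left.
19 days into July 1932 → July 19, 1932.
Advancing 4 weeks (= 28 days) from July 19, 1932:
July has 31 days, so 31 − 19 = 12 days remain after July 19, 1932; 28 − 12 = 16 left.
16 days into August 1932 → August 16, 1932.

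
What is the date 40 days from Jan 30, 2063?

March 11, 2063

Counting forward 40 days from January 30, 2063.
January has 31 days, so 31 − 30 = 1 day remains after January 30, 2063; 40 − 1 = 39 left.
February 2063 has 28 days (2063 is not a leap year): 39 − 28 = 11 left.
11 days into March 2063 → March 11, 2063.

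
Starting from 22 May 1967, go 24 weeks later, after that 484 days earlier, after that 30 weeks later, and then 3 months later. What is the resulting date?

Advancing 24 weeks (= 168 days) from May 22, 1967:
May has 31 days, so 31 − 22 = 9 days remain after May 22, 1967; 168 − 9 = 159 left.
June 1967 has 30 days: 159 − 30 = 129 left.
July 1967 has 31 days: 129 − 31 = 98 left.
August 1967 has 31 days: 98 − 31 = 67 left.
September 1967 has 30 days: 67 − 30 = 37 left.
October 1967 has 31 days: 37 − 31 = 6 left.
6 days into November 1967 → November 6, 1967.
Subtracting 484 days from November 6, 1967:
Going back 6 days from November 6, 1967 reaches the end of the previous month; 484 − 6 = 478 left.
October 1967 has 31 days: 478 − 31 = 447 left.
September 1967 has 30 days: 447 − 30 = 417 left.
August 1967 has 31 days: 417 − 31 = 386 left.
July 1967 has 31 days: 386 − 31 = 355 left.
June 1967 has 30 days: 355 − 30 = 325 left.
May 1967 has 31 days: 325 − 31 = 294 left.
April 1967 has 30 days: 294 − 30 = 264 left.
March 1967 has 31 days: 264 − 31 = 233 left.
February 1967 has 28 days (1967 is not a leap year): 233 − 28 = 205 left.
January 1967 has 31 days: 205 − 31 = 174 left.
December 1966 has 31 days: 174 − 31 = 143 left.
November 1966 has 30 days: 143 − 30 = 113 left.
October 1966 has 31 days: 113 − 31 = 82 left.
September 1966 has 30 days: 82 − 30 = 52 left.
August 1966 has 31 days: 52 − 31 = 21 left.
July 1966 has 31 days; 31 − 21 = 10 → July 10, 1966.
Adding 30 weeks (= 210 days) from July 10, 1966:
July has 31 days, so 31 − 10 = 21 days remain after July 10, 1966; 210 − 21 = 189 left.
August 1966 has 31 days: 189 − 31 = 158 left.
September 1966 has 30 days: 158 − 30 = 128 left.
October 1966 has 31 days: 128 − 31 = 97 left.
November 1966 has 30 days: 97 − 30 = 67 left.
December 1966 has 31 days: 67 − 31 = 36 left.
January 1967 has 31 days: 36 − 31 = 5 left.
5 days into February 1967 → February 5, 1967.
Counting forward 3 months from February 5, 1967:
month 2 + 3 = 5 → May 1967.
Day 5 is valid in May, giving May 5, 1967.

May 5, 1967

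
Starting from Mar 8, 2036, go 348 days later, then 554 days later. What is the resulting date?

Adding 348 days from March 8, 2036:
March has 31 days, so 31 − 8 = 23 days remain after March 8, 2036; 348 − 23 = 325 left.
April 2036 has 30 days: 325 − 30 = 295 left.
May 2036 has 31 days: 295 − 31 = 264 left.
June 2036 has 30 days: 264 − 30 = 234 left.
July 2036 has 31 days: 234 − 31 = 203 left.
August 2036 has 31 days: 203 − 31 = 172 left.
September 2036 has 30 days: 172 − 30 = 142 left.
October 2036 has 31 days: 142 − 31 = 111 left.
November 2036 has 30 days: 111 − 30 = 81 left.
December 2036 has 31 days: 81 − 31 = 50 left.
January 2037 has 31 days: 50 − 31 = 19 left.
19 days into February 2037 → February 19, 2037.
Advancing 554 days from February 19, 2037:
February has 28 days, so 28 − 19 = 9 days remain after February 19, 2037; 554 − 9 = 545 left.
March 2037 has 31 days: 545 − 31 = 514 left.
April 2037 has 30 days: 514 − 30 = 484 left.
May 2037 has 31 days: 484 − 31 = 453 left.
June 2037 has 30 days: 453 − 30 = 423 left.
July 2037 has 31 days: 423 − 31 = 392 left.
August 2037 has 31 days: 392 − 31 = 361 left.
September 2037 has 30 days: 361 − 30 = 331 left.
October 2037 has 31 days: 331 − 31 = 300 left.
November 2037 has 30 days: 300 − 30 = 270 left.
December 2037 has 31 days: 270 − 31 = 239 left.
January 2038 has 31 days: 239 − 31 = 208 left.
February 2038 has 28 days (2038 is not a leap year): 208 − 28 = 180 left.
March 2038 has 31 days: 180 − 31 = 149 left.
April 2038 has 30 days: 149 − 30 = 119 left.
May 2038 has 31 days: 119 − 31 = 88 left.
June 2038 has 30 days: 88 − 30 = 58 left.
July 2038 has 31 days: 58 − 31 = 27 left.
27 days into August 2038 → August 27, 2038.

August 27, 2038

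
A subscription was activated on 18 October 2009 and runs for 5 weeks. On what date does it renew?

November 22, 2009

Counting forward 5 weeks = 35 days from October 18, 2009.
October has 31 days, so 31 − 18 = 13 days remain after October 18, 2009; 35 − 13 = 22 left.
22 days into November 2009 → November 22, 2009.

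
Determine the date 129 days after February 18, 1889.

June 27, 1889

Advancing 129 days from February 18, 1889.
February has 28 days, so 28 − 18 = 10 days remain after February 18, 1889; 129 − 10 = 119 left.
March 1889 has 31 days: 119 − 31 = 88 left.
April 1889 has 30 days: 88 − 30 = 58 left.
May 1889 has 31 days: 58 − 31 = 27 left.
27 days into June 1889 → June 27, 1889.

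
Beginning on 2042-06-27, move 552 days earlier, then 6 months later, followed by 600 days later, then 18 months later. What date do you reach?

Counting back 552 days from June 27, 2042:
Going back 27 days from June 27, 2042 reaches the end of the previous month; 552 − 27 = 525 left.
May 2042 has 31 days: 525 − 31 = 494 left.
April 2042 has 30 days: 494 − 30 = 464 left.
March 2042 has 31 days: 464 − 31 = 433 left.
February 2042 has 28 days (2042 is not a leap year): 433 − 28 = 405 left.
January 2042 has 31 days: 405 − 31 = 374 left.
December 2041 has 31 days: 374 − 31 = 343 left.
November 2041 has 30 days: 343 − 30 = 313 left.
October 2041 has 31 days: 313 − 31 = 282 left.
September 2041 has 30 days: 282 − 30 = 252 left.
August 2041 has 31 days: 252 − 31 = 221 left.
July 2041 has 31 days: 221 − 31 = 190 left.
June 2041 has 30 days: 190 − 30 = 160 left.
May 2041 has 31 days: 160 − 31 = 129 left.
April 2041 has 30 days: 129 − 30 = 99 left.
March 2041 has 31 days: 99 − 31 = 68 left.
February 2041 has 28 days (2041 is not a leap year): 68 − 28 = 40 left.
January 2041 has 31 days: 40 − 31 = 9 left.
December 2040 has 31 days; 31 − 9 = 22 → December 22, 2040.
Advancing 6 months from December 22, 2040:
month 12 + 6 = 18, which is month 6 of year 2041 → June 2041.
Day 22 is valid in June, giving June 22, 2041.
Advancing 600 days from June 22, 2041:
June has 30 days, so 30 − 22 = 8 days remain after June 22, 2041; 600 − 8 = 592 left.
July 2041 has 31 days: 592 − 31 = 561 left.
August 2041 has 31 days: 561 − 31 = 530 left.
September 2041 has 30 days: 530 − 30 = 500 left.
October 2041 has 31 days: 500 − 31 = 469 left.
November 2041 has 30 days: 469 − 30 = 439 left.
December 2041 has 31 days: 439 − 31 = 408 left.
January 2042 has 31 days: 408 − 31 = 377 left.
February 2042 has 28 days (2042 is not a leap year): 377 − 28 = 349 left.
March 2042 has 31 days: 349 − 31 = 318 left.
April 2042 has 30 days: 318 − 30 = 288 left.
May 2042 has 31 days: 288 − 31 = 257 left.
June 2042 has 30 days: 257 − 30 = 227 left.
July 2042 has 31 days: 227 − 31 = 196 left.
August 2042 has 31 days: 196 − 31 = 165 left.
September 2042 has 30 days: 165 − 30 = 135 left.
October 2042 has 31 days: 135 − 31 = 104 left.
November 2042 has 30 days: 104 − 30 = 74 left.
December 2042 has 31 days: 74 − 31 = 43 left.
January 2043 has 31 days: 43 − 31 = 12 left.
12 days into February 2043 → February 12, 2043.
Advancing 18 months from February 12, 2043:
month 2 + 18 = 20, which is month 8 of year 2044 → August 2044.
Day 12 is valid in August, giving August 12, 2044.

August 12, 2044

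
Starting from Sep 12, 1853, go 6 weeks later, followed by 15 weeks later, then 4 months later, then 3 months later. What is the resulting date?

Adding 6 weeks (= 42 days) from September 12, 1853:
September has 30 days, so 30 − 12 = 18 days remain after September 12, 1853; 42 − 18 = 24 left.
24 days into October 1853 → October 24, 1853.
Counting forward 15 weeks (= 105 days) from October 24, 1853:
October has 31 days, so 31 − 24 = 7 days remain after October 24, 1853; 105 − 7 = 98 left.
November 1853 has 30 days: 98 − 30 = 68 left.
December 1853 has 31 days: 68 − 31 = 37 left.
January 1854 has 31 days: 37 − 31 = 6 left.
6 days into February 1854 → February 6, 1854.
Counting forward 4 months from February 6, 1854:
month 2 + 4 = 6 → June 1854.
Day 6 is valid in June, giving June 6, 1854.
Adding 3 months from June 6, 1854:
month 6 + 3 = 9 → September 1854.
Day 6 is valid in September, giving September 6, 1854.

September 6, 1854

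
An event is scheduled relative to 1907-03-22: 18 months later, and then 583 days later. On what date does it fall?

April 28, 1910

Adding 18 months from March 22, 1907:
month 3 + 18 = 21, which is month 9 of year 1908 → September 1908.
Day 22 is valid in September, giving September 22, 1908.
Adding 583 days from September 22, 1908:
September has 30 days, so 30 − 22 = 8 days remain after September 22, 1908; 583 − 8 = 575 left.
October 1908 has 31 days: 575 − 31 = 544 left.
November 1908 has 30 days: 544 − 30 = 514 left.
December 1908 has 31 days: 514 − 31 = 483 left.
January 1909 has 31 days: 483 − 31 = 452 left.
February 1909 has 28 days (1909 is not a leap year): 452 − 28 = 424 left.
March 1909 has 31 days: 424 − 31 = 393 left.
April 1909 has 30 days: 393 − 30 = 363 left.
May 1909 has 31 days: 363 − 31 = 332 left.
June 1909 has 30 days: 332 − 30 = 302 left.
July 1909 has 31 days: 302 − 31 = 271 left.
August 1909 has 31 days: 271 − 31 = 240 left.
September 1909 has 30 days: 240 − 30 = 210 left.
October 1909 has 31 days: 210 − 31 = 179 left.
November 1909 has 30 days: 179 − 30 = 149 left.
December 1909 has 31 days: 149 − 31 = 118 left.
January 1910 has 31 days: 118 − 31 = 87 left.
February 1910 has 28 days (1910 is not a leap year): 87 − 28 = 59 left.
March 1910 has 31 days: 59 − 31 = 28 left.
28 days into April 1910 → April 28, 1910.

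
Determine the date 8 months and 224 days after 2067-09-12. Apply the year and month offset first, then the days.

December 22, 2068

Adding 8 months and 224 days from September 12, 2067: first the month/year part, then the days.
month 9 + 8 = 17, which is month 5 of year 2068 → May 2068.
Day 12 is valid in May, giving May 12, 2068.
Now add 224 days from May 12, 2068.
May has 31 days, so 31 − 12 = 19 days remain after May 12, 2068; 224 − 19 = 205 left.
June 2068 has 30 days: 205 − 30 = 175 left.
July 2068 has 31 days: 175 − 31 = 144 left.
August 2068 has 31 days: 144 − 31 = 113 left.
September 2068 has 30 days: 113 − 30 = 83 left.
October 2068 has 31 days: 83 − 31 = 52 left.
November 2068 has 30 days: 52 − 30 = 22 left.
22 days into December 2068 → December 22, 2068.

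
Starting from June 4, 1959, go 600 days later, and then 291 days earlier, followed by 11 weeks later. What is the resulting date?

June 24, 1960

Advancing 600 days from June 4, 1959:
June has 30 days, so 30 − 4 = 26 days remain after June 4, 1959; 600 − 26 = 574 left.
July 1959 has 31 days: 574 − 31 = 543 left.
August 1959 has 31 days: 543 − 31 = 512 left.
September 1959 has 30 days: 512 − 30 = 482 left.
October 1959 has 31 days: 482 − 31 = 451 left.
November 1959 has 30 days: 451 − 30 = 421 left.
December 1959 has 31 days: 421 − 31 = 390 left.
January 1960 has 31 days: 390 − 31 = 359 left.
February 1960 has 29 days (1960 is a leap year): 359 − 29 = 330 left.
March 1960 has 31 days: 330 − 31 = 299 left.
April 1960 has 30 days: 299 − 30 = 269 left.
May 1960 has 31 days: 269 − 31 = 238 left.
June 1960 has 30 days: 238 − 30 = 208 left.
July 1960 has 31 days: 208 − 31 = 177 left.
August 1960 has 31 days: 177 − 31 = 146 left.
September 1960 has 30 days: 146 − 30 = 116 left.
October 1960 has 31 days: 116 − 31 = 85 left.
November 1960 has 30 days: 85 − 30 = 55 left.
December 1960 has 31 days: 55 − 31 = 24 left.
24 days into January 1961 → January 24, 1961.
Counting back 291 days from January 24, 1961:
Going back 24 days from January 24, 1961 reaches the end of the previous month; 291 − 24 = 267 left.
December 1960 has 31 days: 267 − 31 = 236 left.
November 1960 has 30 days: 236 − 30 = 206 left.
October 1960 has 31 days: 206 − 31 = 175 left.
September 1960 has 30 days: 175 − 30 = 145 left.
August 1960 has 31 days: 145 − 31 = 114 left.
July 1960 has 31 days: 114 − 31 = 83 left.
June 1960 has 30 days: 83 − 30 = 53 left.
May 1960 has 31 days: 53 − 31 = 22 left.
April 1960 has 30 days; 30 − 22 = 8 → April 8, 1960.
Advancing 11 weeks (= 77 days) from April 8, 1960:
April has 30 days, so 30 − 8 = 22 days remain after April 8, 1960; 77 − 22 = 55 left.
May 1960 has 31 days: 55 − 31 = 24 left.
24 days into June 1960 → June 24, 1960.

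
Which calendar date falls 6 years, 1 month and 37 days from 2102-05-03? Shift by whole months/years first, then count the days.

July 10, 2108

Counting forward 6 years, 1 month and 37 days from May 3, 2102: first the month/year part, then the days.
+6 years → 2108; month 5 + 1 = 6 → June 2108.
Day 3 is valid in June, giving June 3, 2108.
Now add 37 days from June 3, 2108.
June has 30 days, so 30 − 3 = 27 days remain after June 3, 2108; 37 − 27 = 10 left.
10 days into July 2108 → July 10, 2108.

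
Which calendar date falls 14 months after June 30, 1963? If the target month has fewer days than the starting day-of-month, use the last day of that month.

August 30, 1964

Adding 14 months from June 30, 1963.
month 6 + 14 = 20, which is month 8 of year 1964 → August 1964.
Day 30 is valid in August, giving August 30, 1964.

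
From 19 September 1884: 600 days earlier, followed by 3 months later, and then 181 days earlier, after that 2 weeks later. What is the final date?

November 12, 1882

Subtracting 600 days from September 19, 1884:
Going back 19 days from September 19, 1884 reaches the end of the previous month; 600 − 19 = 581 left.
August 1884 has 31 days: 581 − 31 = 550 left.
July 1884 has 31 days: 550 − 31 = 519 left.
June 1884 has 30 days: 519 − 30 = 489 left.
May 1884 has 31 days: 489 − 31 = 458 left.
April 1884 has 30 days: 458 − 30 = 428 left.
March 1884 has 31 days: 428 − 31 = 397 left.
February 1884 has 29 days (1884 is a leap year): 397 − 29 = 368 left.
January 1884 has 31 days: 368 − 31 = 337 left.
December 1883 has 31 days: 337 − 31 = 306 left.
November 1883 has 30 days: 306 − 30 = 276 left.
October 1883 has 31 days: 276 − 31 = 245 left.
September 1883 has 30 days: 245 − 30 = 215 left.
August 1883 has 31 days: 215 − 31 = 184 left.
July 1883 has 31 days: 184 − 31 = 153 left.
June 1883 has 30 days: 153 − 30 = 123 left.
May 1883 has 31 days: 123 − 31 = 92 left.
April 1883 has 30 days: 92 − 30 = 62 left.
March 1883 has 31 days: 62 − 31 = 31 left.
February 1883 has 28 days (1883 is not a leap year): 31 − 28 = 3 left.
January 1883 has 31 days; 31 − 3 = 28 → January 28, 1883.
Advancing 3 months from January 28, 1883:
month 1 + 3 = 4 → April 1883.
Day 28 is valid in April, giving April 28, 1883.
Subtracting 181 days from April 28, 1883:
Going back 28 days from April 28, 1883 reaches the end of the previous month; 181 − 28 = 153 left.
March 1883 has 31 days: 153 − 31 = 122 left.
February 1883 has 28 days (1883 is not a leap year): 122 − 28 = 94 left.
January 1883 has 31 days: 94 − 31 = 63 left.
December 1882 has 31 days: 63 − 31 = 32 left.
November 1882 has 30 days: 32 − 30 = 2 left.
October 1882 has 31 days; 31 − 2 = 29 → October 29, 1882.
Counting forward 2 weeks (= 14 days) from October 29, 1882:
October has 31 days, so 31 − 29 = 2 days remain after October 29, 1882; 14 − 2 = 12 left.
12 days into November 1882 → November 12, 1882.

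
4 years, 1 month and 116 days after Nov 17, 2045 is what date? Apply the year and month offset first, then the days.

April 12, 2050

Adding 4 years, 1 month and 116 days from November 17, 2045: first the month/year part, then the days.
+4 years → 2049; month 11 + 1 = 12 → December 2049.
Day 17 is valid in December, giving December 17, 2049.
Now add 116 days from December 17, 2049.
December has 31 days, so 31 − 17 = 14 days remain after December 17, 2049; 116 − 14 = 102 left.
January 2050 has 31 days: 102 − 31 = 71 left.
February 2050 has 28 days (2050 is not a leap year): 71 − 28 = 43 left.
March 2050 has 31 days: 43 − 31 = 12 left.
12 days into April 2050 → April 12, 2050.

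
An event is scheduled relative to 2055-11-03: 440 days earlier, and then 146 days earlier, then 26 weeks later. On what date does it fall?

September 25, 2054

Going back 440 days from November 3, 2055:
Going back 3 days from November 3, 2055 reaches the end of the previous month; 440 − 3 = 437 left.
October 2055 has 31 days: 437 − 31 = 406 left.
September 2055 has 30 days: 406 − 30 = 376 left.
August 2055 has 31 days: 376 − 31 = 345 left.
July 2055 has 31 days: 345 − 31 = 314 left.
June 2055 has 30 days: 314 − 30 = 284 left.
May 2055 has 31 days: 284 − 31 = 253 left.
April 2055 has 30 days: 253 − 30 = 223 left.
March 2055 has 31 days: 223 − 31 = 192 left.
February 2055 has 28 days (2055 is not a leap year): 192 − 28 = 164 left.
January 2055 has 31 days: 164 − 31 = 133 left.
December 2054 has 31 days: 133 − 31 = 102 left.
November 2054 has 30 days: 102 − 30 = 72 left.
October 2054 has 31 days: 72 − 31 = 41 left.
September 2054 has 30 days: 41 − 30 = 11 left.
August 2054 has 31 days; 31 − 11 = 20 → August 20, 2054.
Going back 146 days from August 20, 2054:
Going back 20 days from August 20, 2054 reaches the end of the previous month; 146 − 20 = 126 left.
July 2054 has 31 days: 126 − 31 = 95 left.
June 2054 has 30 days: 95 − 30 = 65 left.
May 2054 has 31 days: 65 − 31 = 34 left.
April 2054 has 30 days: 34 − 30 = 4 left.
March 2054 has 31 days; 31 − 4 = 27 → March 27, 2054.
Advancing 26 weeks (= 182 days) from March 27, 2054:
March has 31 days, so 31 − 27 = 4 days remain after March 27, 2054; 182 − 4 = 178 left.
April 2054 has 30 days: 178 − 30 = 148 left.
May 2054 has 31 days: 148 − 31 = 117 left.
June 2054 has 30 days: 117 − 30 = 87 left.
July 2054 has 31 days: 87 − 31 = 56 left.
August 2054 has 31 days: 56 − 31 = 25 left.
25 days into September 2054 → September 25, 2054.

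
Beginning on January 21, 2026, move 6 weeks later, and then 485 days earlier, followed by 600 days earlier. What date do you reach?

March 15, 2023

Adding 6 weeks (= 42 days) from January 21, 2026:
January has 31 days, so 31 − 21 = 10 days remain after January 21, 2026; 42 − 10 = 32 left.
February 2026 has 28 days (2026 is not a leap year): 32 − 28 = 4 left.
4 days into March 2026 → March 4, 2026.
Subtracting 485 days from March 4, 2026:
Going back 4 days from March 4, 2026 reaches the end of the previous month; 485 − 4 = 481 left.
February 2026 has 28 days (2026 is not a leap year): 481 − 28 = 453 left.
January 2026 has 31 days: 453 − 31 = 422 left.
December 2025 has 31 days: 422 − 31 = 391 left.
November 2025 has 30 days: 391 − 30 = 361 left.
October 2025 has 31 days: 361 − 31 = 330 left.
September 2025 has 30 days: 330 − 30 = 300 left.
August 2025 has 31 days: 300 − 31 = 269 left.
July 2025 has 31 days: 269 − 31 = 238 left.
June 2025 has 30 days: 238 − 30 = 208 left.
May 2025 has 31 days: 208 − 31 = 177 left.
April 2025 has 30 days: 177 − 30 = 147 left.
March 2025 has 31 days: 147 − 31 = 116 left.
February 2025 has 28 days (2025 is not a leap year): 116 − 28 = 88 left.
January 2025 has 31 days: 88 − 31 = 57 left.
December 2024 has 31 days: 57 − 31 = 26 left.
November 2024 has 30 days; 30 − 26 = 4 → November 4, 2024.
Counting back 600 days from November 4, 2024:
Going back 4 days from November 4, 2024 reaches the end of the previous month; 600 − 4 = 596 left.
October 2024 has 31 days: 596 − 31 = 565 left.
September 2024 has 30 days: 565 − 30 = 535 left.
August 2024 has 31 days: 535 − 31 = 504 left.
July 2024 has 31 days: 504 − 31 = 473 left.
June 2024 has 30 days: 473 − 30 = 443 left.
May 2024 has 31 days: 443 − 31 = 412 left.
April 2024 has 30 days: 412 − 30 = 382 left.
March 2024 has 31 days: 382 − 31 = 351 left.
February 2024 has 29 days (2024 is a leap year): 351 − 29 = 322 left.
January 2024 has 31 days: 322 − 31 = 291 left.
December 2023 has 31 days: 291 − 31 = 260 left.
November 2023 has 30 days: 260 − 30 = 230 left.
October 2023 has 31 days: 230 − 31 = 199 left.
September 2023 has 30 days: 199 − 30 = 169 left.
August 2023 has 31 days: 169 − 31 = 138 left.
July 2023 has 31 days: 138 − 31 = 107 left.
June 2023 has 30 days: 107 − 30 = 77 left.
May 2023 has 31 days: 77 − 31 = 46 left.
April 2023 has 30 days: 46 − 30 = 16 left.
March 2023 has 31 days; 31 − 16 = 15 → March 15, 2023.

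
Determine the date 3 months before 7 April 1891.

Counting back 3 months from April 7, 1891.
month 4 − 3 = 1 → January 1891.
Day 7 is valid in January, giving January 7, 1891.

January 7, 1891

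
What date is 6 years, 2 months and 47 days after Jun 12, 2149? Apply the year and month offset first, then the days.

September 28, 2155

Adding 6 years, 2 months and 47 days from June 12, 2149: first the month/year part, then the days.
+6 years → 2155; month 6 + 2 = 8 → August 2155.
Day 12 is valid in August, giving August 12, 2155.
Now add 47 days from August 12, 2155.
August has 31 days, so 31 − 12 = 19 days remain after August 12, 2155; 47 − 19 = 28 left.
28 days into September 2155 → September 28, 2155.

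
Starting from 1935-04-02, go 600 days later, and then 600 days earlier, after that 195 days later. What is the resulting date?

October 14, 1935

Adding 600 days from April 2, 1935:
April has 30 days, so 30 − 2 = 28 days remain after April 2, 1935; 600 − 28 = 572 left.
May 1935 has 31 days: 572 − 31 = 541 left.
June 1935 has 30 days: 541 − 30 = 511 left.
July 1935 has 31 days: 511 − 31 = 480 left.
August 1935 has 31 days: 480 − 31 = 449 left.
September 1935 has 30 days: 449 − 30 = 419 left.
October 1935 has 31 days: 419 − 31 = 388 left.
November 1935 has 30 days: 388 − 30 = 358 left.
December 1935 has 31 days: 358 − 31 = 327 left.
January 1936 has 31 days: 327 − 31 = 296 left.
February 1936 has 29 days (1936 is a leap year): 296 − 29 = 267 left.
March 1936 has 31 days: 267 − 31 = 236 left.
April 1936 has 30 days: 236 − 30 = 206 left.
May 1936 has 31 days: 206 − 31 = 175 left.
June 1936 has 30 days: 175 − 30 = 145 left.
July 1936 has 31 days: 145 − 31 = 114 left.
August 1936 has 31 days: 114 − 31 = 83 left.
September 1936 has 30 days: 83 − 30 = 53 left.
October 1936 has 31 days: 53 − 31 = 22 left.
22 days into November 1936 → November 22, 1936.
Going back 600 days from November 22, 1936:
Going back 22 days from November 22, 1936 reaches the end of the previous month; 600 − 22 = 578 left.
October 1936 has 31 days: 578 − 31 = 547 left.
September 1936 has 30 days: 547 − 30 = 517 left.
August 1936 has 31 days: 517 − 31 = 486 left.
July 1936 has 31 days: 486 − 31 = 455 left.
June 1936 has 30 days: 455 − 30 = 425 left.
May 1936 has 31 days: 425 − 31 = 394 left.
April 1936 has 30 days: 394 − 30 = 364 left.
March 1936 has 31 days: 364 − 31 = 333 left.
February 1936 has 29 days (1936 is a leap year): 333 − 29 = 304 left.
January 1936 has 31 days: 304 − 31 = 273 left.
December 1935 has 31 days: 273 − 31 = 242 left.
November 1935 has 30 days: 242 − 30 = 212 left.
October 1935 has 31 days: 212 − 31 = 181 left.
September 1935 has 30 days: 181 − 30 = 151 left.
August 1935 has 31 days: 151 − 31 = 120 left.
July 1935 has 31 days: 120 − 31 = 89 left.
June 1935 has 30 days: 89 − 30 = 59 left.
May 1935 has 31 days: 59 − 31 = 28 left.
April 1935 has 30 days; 30 − 28 = 2 → April 2, 1935.
Advancing 195 days from April 2, 1935:
April has 30 days, so 30 − 2 = 28 days remain after April 2, 1935; 195 − 28 = 167 left.
May 1935 has 31 days: 167 − 31 = 136 left.
June 1935 has 30 days: 136 − 30 = 106 left.
July 1935 has 31 days: 106 − 31 = 75 left.
August 1935 has 31 days: 75 − 31 = 44 left.
September 1935 has 30 days: 44 − 30 = 14 left.
14 days into October 1935 → October 14, 1935.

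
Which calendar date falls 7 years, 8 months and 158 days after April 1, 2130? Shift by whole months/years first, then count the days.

Advancing 7 years, 8 months and 158 days from April 1, 2130: first the month/year part, then the days.
+7 years → 2137; month 4 + 8 = 12 → December 2137.
Day 1 is valid in December, giving December 1, 2137.
Now add 158 days from December 1, 2137.
December has 31 days, so 31 − 1 = 30 days remain after December 1, 2137; 158 − 30 = 128 left.
January 2138 has 31 days: 128 − 31 = 97 left.
February 2138 has 28 days (2138 is not a leap year): 97 − 28 = 69 left.
March 2138 has 31 days: 69 − 31 = 38 left.
April 2138 has 30 days: 38 − 30 = 8 left.
8 days into May 2138 → May 8, 2138.

May 8, 2138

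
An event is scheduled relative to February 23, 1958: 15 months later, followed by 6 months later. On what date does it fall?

Adding 15 months from February 23, 1958:
month 2 + 15 = 17, which is month 5 of year 1959 → May 1959.
Day 23 is valid in May, giving May 23, 1959.
Advancing 6 months from May 23, 1959:
month 5 + 6 = 11 → November 1959.
Day 23 is valid in November, giving November 23, 1959.

November 23, 1959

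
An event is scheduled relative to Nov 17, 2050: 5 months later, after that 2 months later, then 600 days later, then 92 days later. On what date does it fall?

Counting forward 5 months from November 17, 2050:
month 11 + 5 = 16, which is month 4 of year 2051 → April 2051.
Day 17 is valid in April, giving April 17, 2051.
Advancing 2 months from April 17, 2051:
month 4 + 2 = 6 → June 2051.
Day 17 is valid in June, giving June 17, 2051.
Counting forward 600 days from June 17, 2051:
June has 30 days, so 30 − 17 = 13 days remain after June 17, 2051; 600 − 13 = 587 left.
July 2051 has 31 days: 587 − 31 = 556 left.
August 2051 has 31 days: 556 − 31 = 525 left.
September 2051 has 30 days: 525 − 30 = 495 left.
October 2051 has 31 days: 495 − 31 = 464 left.
November 2051 has 30 days: 464 − 30 = 434 left.
December 2051 has 31 days: 434 − 31 = 403 left.
January 2052 has 31 days: 403 − 31 = 372 left.
February 2052 has 29 days (2052 is a leap year): 372 − 29 = 343 left.
March 2052 has 31 days: 343 − 31 = 312 left.
April 2052 has 30 days: 312 − 30 = 282 left.
May 2052 has 31 days: 282 − 31 = 251 left.
June 2052 has 30 days: 251 − 30 = 221 left.
July 2052 has 31 days: 221 − 31 = 190 left.
August 2052 has 31 days: 190 − 31 = 159 left.
September 2052 has 30 days: 159 − 30 = 129 left.
October 2052 has 31 days: 129 − 31 = 98 left.
November 2052 has 30 days: 98 − 30 = 68 left.
December 2052 has 31 days: 68 − 31 = 37 left.
January 2053 has 31 days: 37 − 31 = 6 left.
6 days into February 2053 → February 6, 2053.
Advancing 92 days from February 6, 2053:
February has 28 days, so 28 − 6 = 22 days remain after February 6, 2053; 92 − 22 = 70 left.
March 2053 has 31 days: 70 − 31 = 39 left.
April 2053 has 30 days: 39 − 30 = 9 left.
9 days into May 2053 → May 9, 2053.

May 9, 2053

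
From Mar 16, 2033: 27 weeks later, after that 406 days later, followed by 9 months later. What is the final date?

August 1, 2035

Counting forward 27 weeks (= 189 days) from March 16, 2033:
March has 31 days, so 31 − 16 = 15 days remain after March 16, 2033; 189 − 15 = 174 left.
April 2033 has 30 days: 174 − 30 = 144 left.
May 2033 has 31 days: 144 − 31 = 113 left.
June 2033 has 30 days: 113 − 30 = 83 left.
July 2033 has 31 days: 83 − 31 = 52 left.
August 2033 has 31 days: 52 − 31 = 21 left.
21 days into September 2033 → September 21, 2033.
Advancing 406 days from September 21, 2033:
September has 30 days, so 30 − 21 = 9 days remain after September 21, 2033; 406 − 9 = 397 left.
October 2033 has 31 days: 397 − 31 = 366 left.
November 2033 has 30 days: 366 − 30 = 336 left.
December 2033 has 31 days: 336 − 31 = 305 left.
January 2034 has 31 days: 305 − 31 = 274 left.
February 2034 has 28 days (2034 is not a leap year): 274 − 28 = 246 left.
March 2034 has 31 days: 246 − 31 = 215 left.
April 2034 has 30 days: 215 − 30 = 185 left.
May 2034 has 31 days: 185 − 31 = 154 left.
June 2034 has 30 days: 154 − 30 = 124 left.
July 2034 has 31 days: 124 − 31 = 93 left.
August 2034 has 31 days: 93 − 31 = 62 left.
September 2034 has 30 days: 62 − 30 = 32 left.
October 2034 has 31 days: 32 − 31 = 1 left.
1 day into November 2034 → November 1, 2034.
Adding 9 months from November 1, 2034:
month 11 + 9 = 20, which is month 8 of year 2035 → August 2035.
Day 1 is valid in August, giving August 1, 2035.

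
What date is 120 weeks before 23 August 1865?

Counting back 120 weeks = 840 days from August 23, 1865.
Going back 23 days from August 23, 1865 reaches the end of the previous month; 840 − 23 = 817 left.
July 1865 has 31 days: 817 − 31 = 786 left.
June 1865 has 30 days: 786 − 30 = 756 left.
May 1865 has 31 days: 756 − 31 = 725 left.
April 1865 has 30 days: 725 − 30 = 695 left.
March 1865 has 31 days: 695 − 31 = 664 left.
February 1865 has 28 days (1865 is not a leap year): 664 − 28 = 636 left.
January 1865 has 31 days: 636 − 31 = 605 left.
December 1864 has 31 days: 605 − 31 = 574 left.
November 1864 has 30 days: 574 − 30 = 544 left.
October 1864 has 31 days: 544 − 31 = 513 left.
September 1864 has 30 days: 513 − 30 = 483 left.
August 1864 has 31 days: 483 − 31 = 452 left.
July 1864 has 31 days: 452 − 31 = 421 left.
June 1864 has 30 days: 421 − 30 = 391 left.
May 1864 has 31 days: 391 − 31 = 360 left.
April 1864 has 30 days: 360 − 30 = 330 left.
March 1864 has 31 days: 330 − 31 = 299 left.
February 1864 has 29 days (1864 is a leap year): 299 − 29 = 270 left.
January 1864 has 31 days: 270 − 31 = 239 left.
December 1863 has 31 days: 239 − 31 = 208 left.
November 1863 has 30 days: 208 − 30 = 178 left.
October 1863 has 31 days: 178 − 31 = 147 left.
September 1863 has 30 days: 147 − 30 = 117 left.
August 1863 has 31 days: 117 − 31 = 86 left.
July 1863 has 31 days: 86 − 31 = 55 left.
June 1863 has 30 days: 55 − 30 = 25 left.
May 1863 has 31 days; 31 − 25 = 6 → May 6, 1863.

May 6, 1863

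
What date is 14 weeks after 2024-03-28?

July 4, 2024

Advancing 14 weeks = 98 days from March 28, 2024.
March has 31 days, so 31 − 28 = 3 days remain after March 28, 2024; 98 − 3 = 95 left.
April 2024 has 30 days: 95 − 30 = 65 left.
May 2024 has 31 days: 65 − 31 = 34 left.
June 2024 has 30 days: 34 − 30 = 4 left.
4 days into July 2024 → July 4, 2024.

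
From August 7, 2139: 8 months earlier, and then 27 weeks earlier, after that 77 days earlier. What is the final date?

March 16, 2138

Subtracting 8 months from August 7, 2139:
month 8 − 8 = 0, which is month 12 of year 2138 → December 2138.
Day 7 is valid in December, giving December 7, 2138.
Subtracting 27 weeks (= 189 days) from December 7, 2138:
Going back 7 days from December 7, 2138 reaches the end of the previous month; 189 − 7 = 182 left.
November 2138 has 30 days: 182 − 30 = 152 left.
October 2138 has 31 days: 152 − 31 = 121 left.
September 2138 has 30 days: 121 − 30 = 91 left.
August 2138 has 31 days: 91 − 31 = 60 left.
July 2138 has 31 days: 60 − 31 = 29 left.
June 2138 has 30 days; 30 − 29 = 1 → June 1, 2138.
Counting back 77 days from June 1, 2138:
Going back 1 day from June 1, 2138 reaches the end of the previous month; 77 − 1 = 76 left.
May 2138 has 31 days: 76 − 31 = 45 left.
April 2138 has 30 days: 45 − 30 = 15 left.
March 2138 has 31 days; 31 − 15 = 16 → March 16, 2138.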